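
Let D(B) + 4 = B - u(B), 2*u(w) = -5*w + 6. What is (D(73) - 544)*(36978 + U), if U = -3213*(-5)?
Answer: -31348413/2 ≈ -1.5674e+7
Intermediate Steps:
u(w) = 3 - 5*w/2 (u(w) = (-5*w + 6)/2 = (6 - 5*w)/2 = 3 - 5*w/2)
D(B) = -7 + 7*B/2 (D(B) = -4 + (B - (3 - 5*B/2)) = -4 + (B + (-3 + 5*B/2)) = -4 + (-3 + 7*B/2) = -7 + 7*B/2)
U = 16065
(D(73) - 544)*(36978 + U) = ((-7 + (7/2)*73) - 544)*(36978 + 16065) = ((-7 + 511/2) - 544)*53043 = (497/2 - 544)*53043 = -591/2*53043 = -31348413/2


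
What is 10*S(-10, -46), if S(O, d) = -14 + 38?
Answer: 240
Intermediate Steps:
S(O, d) = 24
10*S(-10, -46) = 10*24 = 240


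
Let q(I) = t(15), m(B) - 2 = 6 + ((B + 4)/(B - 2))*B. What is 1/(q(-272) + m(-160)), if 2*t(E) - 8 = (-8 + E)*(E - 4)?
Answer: -54/5593 ≈ -0.0096549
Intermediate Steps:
t(E) = 4 + (-8 + E)*(-4 + E)/2 (t(E) = 4 + ((-8 + E)*(E - 4))/2 = 4 + ((-8 + E)*(-4 + E))/2 = 4 + (-8 + E)*(-4 + E)/2)
m(B) = 8 + B*(4 + B)/(-2 + B) (m(B) = 2 + (6 + ((B + 4)/(B - 2))*B) = 2 + (6 + ((4 + B)/(-2 + B))*B) = 2 + (6 + B*(4 + B)/(-2 + B)) = 8 + B*(4 + B)/(-2 + B))
q(I) = 85/2 (q(I) = 20 + (½)*15² - 6*15 = 20 + (½)*225 - 90 = 20 + 225/2 - 90 = 85/2)
1/(q(-272) + m(-160)) = 1/(85/2 + (-16 + (-160)² + 12*(-160))/(-2 - 160)) = 1/(85/2 + (-16 + 25600 - 1920)/(-162)) = 1/(85/2 - 1/162*23664) = 1/(85/2 - 3944/27) = 1/(-5593/54) = -54/5593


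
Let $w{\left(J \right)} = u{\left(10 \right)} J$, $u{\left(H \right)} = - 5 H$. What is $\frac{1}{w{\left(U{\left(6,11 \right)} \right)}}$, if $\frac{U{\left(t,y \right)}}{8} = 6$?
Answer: $- \frac{1}{2400} \approx -0.00041667$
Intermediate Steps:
$U{\left(t,y \right)} = 48$ ($U{\left(t,y \right)} = 8 \cdot 6 = 48$)
$w{\left(J \right)} = - 50 J$ ($w{\left(J \right)} = \left(-5\right) 10 J = - 50 J$)
$\frac{1}{w{\left(U{\left(6,11 \right)} \right)}} = \frac{1}{\left(-50\right) 48} = \frac{1}{-2400} = - \frac{1}{2400}$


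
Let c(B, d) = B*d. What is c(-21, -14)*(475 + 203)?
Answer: 199332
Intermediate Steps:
c(-21, -14)*(475 + 203) = (-21*(-14))*(475 + 203) = 294*678 = 199332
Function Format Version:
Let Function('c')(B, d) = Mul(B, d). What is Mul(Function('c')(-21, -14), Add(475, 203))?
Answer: 199332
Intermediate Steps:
Mul(Function('c')(-21, -14), Add(475, 203)) = Mul(Mul(-21, -14), Add(475, 203)) = Mul(294, 678) = 199332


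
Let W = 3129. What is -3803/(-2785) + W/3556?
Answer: 3176819/1414780 ≈ 2.2454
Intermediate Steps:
-3803/(-2785) + W/3556 = -3803/(-2785) + 3129/3556 = -3803*(-1/2785) + 3129*(1/3556) = 3803/2785 + 447/508 = 3176819/1414780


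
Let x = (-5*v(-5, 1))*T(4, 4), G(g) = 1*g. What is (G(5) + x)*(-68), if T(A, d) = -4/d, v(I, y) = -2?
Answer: 340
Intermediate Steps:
G(g) = g
x = -10 (x = (-5*(-2))*(-4/4) = 10*(-4*1/4) = 10*(-1) = -10)
(G(5) + x)*(-68) = (5 - 10)*(-68) = -5*(-68) = 340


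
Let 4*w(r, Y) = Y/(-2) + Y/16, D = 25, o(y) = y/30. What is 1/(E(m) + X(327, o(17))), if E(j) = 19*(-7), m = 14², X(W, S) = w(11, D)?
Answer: -64/8687 ≈ -0.0073673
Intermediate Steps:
o(y) = y/30 (o(y) = y*(1/30) = y/30)
w(r, Y) = -7*Y/64 (w(r, Y) = (Y/(-2) + Y/16)/4 = (Y*(-½) + Y*(1/16))/4 = (-Y/2 + Y/16)/4 = (-7*Y/16)/4 = -7*Y/64)
X(W, S) = -175/64 (X(W, S) = -7/64*25 = -175/64)
m = 196
E(j) = -133
1/(E(m) + X(327, o(17))) = 1/(-133 - 175/64) = 1/(-8687/64) = -64/8687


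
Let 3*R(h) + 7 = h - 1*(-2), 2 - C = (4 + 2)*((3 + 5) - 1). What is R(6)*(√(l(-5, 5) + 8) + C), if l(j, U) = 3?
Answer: -40/3 + √11/3 ≈ -12.228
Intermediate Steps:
C = -40 (C = 2 - (4 + 2)*((3 + 5) - 1) = 2 - 6*(8 - 1) = 2 - 6*7 = 2 - 1*42 = 2 - 42 = -40)
R(h) = -5/3 + h/3 (R(h) = -7/3 + (h - 1*(-2))/3 = -7/3 + (h + 2)/3 = -7/3 + (2 + h)/3 = -7/3 + (⅔ + h/3) = -5/3 + h/3)
R(6)*(√(l(-5, 5) + 8) + C) = (-5/3 + (⅓)*6)*(√(3 + 8) - 40) = (-5/3 + 2)*(√11 - 40) = (-40 + √11)/3 = -40/3 + √11/3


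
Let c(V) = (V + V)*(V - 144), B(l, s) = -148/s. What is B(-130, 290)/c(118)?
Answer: 37/444860 ≈ 8.3172e-5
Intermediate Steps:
c(V) = 2*V*(-144 + V) (c(V) = (2*V)*(-144 + V) = 2*V*(-144 + V))
B(-130, 290)/c(118) = (-148/290)/((2*118*(-144 + 118))) = (-148*1/290)/((2*118*(-26))) = -74/145/(-6136) = -74/145*(-1/6136) = 37/444860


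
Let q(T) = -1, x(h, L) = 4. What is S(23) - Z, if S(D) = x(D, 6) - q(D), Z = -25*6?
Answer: 155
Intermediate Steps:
Z = -150
S(D) = 5 (S(D) = 4 - 1*(-1) = 4 + 1 = 5)
S(23) - Z = 5 - 1*(-150) = 5 + 150 = 155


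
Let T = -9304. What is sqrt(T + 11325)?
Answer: sqrt(2021) ≈ 44.956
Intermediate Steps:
sqrt(T + 11325) = sqrt(-9304 + 11325) = sqrt(2021)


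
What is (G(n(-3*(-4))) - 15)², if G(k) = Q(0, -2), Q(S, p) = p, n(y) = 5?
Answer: 289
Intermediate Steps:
G(k) = -2
(G(n(-3*(-4))) - 15)² = (-2 - 15)² = (-17)² = 289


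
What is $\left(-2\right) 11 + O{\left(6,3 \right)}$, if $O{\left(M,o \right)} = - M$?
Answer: $-28$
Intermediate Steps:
$\left(-2\right) 11 + O{\left(6,3 \right)} = \left(-2\right) 11 - 6 = -22 - 6 = -28$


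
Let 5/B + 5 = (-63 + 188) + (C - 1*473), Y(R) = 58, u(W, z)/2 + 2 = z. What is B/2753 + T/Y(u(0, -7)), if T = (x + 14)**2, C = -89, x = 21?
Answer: 372652890/17643977 ≈ 21.121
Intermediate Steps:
u(W, z) = -4 + 2*z
T = 1225 (T = (21 + 14)**2 = 35**2 = 1225)
B = -5/442 (B = 5/(-5 + ((-63 + 188) + (-89 - 1*473))) = 5/(-5 + (125 + (-89 - 473))) = 5/(-5 + (125 - 562)) = 5/(-5 - 437) = 5/(-442) = 5*(-1/442) = -5/442 ≈ -0.011312)
B/2753 + T/Y(u(0, -7)) = -5/442/2753 + 1225/58 = -5/442*1/2753 + 1225*(1/58) = -5/1216826 + 1225/58 = 372652890/17643977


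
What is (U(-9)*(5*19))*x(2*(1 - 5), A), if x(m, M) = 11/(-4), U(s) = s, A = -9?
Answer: 9405/4 ≈ 2351.3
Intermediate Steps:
x(m, M) = -11/4 (x(m, M) = 11*(-¼) = -11/4)
(U(-9)*(5*19))*x(2*(1 - 5), A) = -45*19*(-11/4) = -9*95*(-11/4) = -855*(-11/4) = 9405/4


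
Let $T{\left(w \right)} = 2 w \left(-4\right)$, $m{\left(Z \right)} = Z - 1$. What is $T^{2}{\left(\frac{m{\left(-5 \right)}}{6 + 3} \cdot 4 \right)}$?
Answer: $\frac{4096}{9} \approx 455.11$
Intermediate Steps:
$m{\left(Z \right)} = -1 + Z$ ($m{\left(Z \right)} = Z - 1 = -1 + Z$)
$T{\left(w \right)} = - 8 w$
$T^{2}{\left(\frac{m{\left(-5 \right)}}{6 + 3} \cdot 4 \right)} = \left(- 8 \frac{-1 - 5}{6 + 3} \cdot 4\right)^{2} = \left(- 8 \cdot \frac{1}{9} \left(-6\right) 4\right)^{2} = \left(- 8 \left(\left(- \frac{2}{3}\right) 4\right)\right)^{2} = \left(\left(-8\right) \left(- \frac{8}{3}\right)\right)^{2} = \left(\frac{64}{3}\right)^{2} = \frac{4096}{9}$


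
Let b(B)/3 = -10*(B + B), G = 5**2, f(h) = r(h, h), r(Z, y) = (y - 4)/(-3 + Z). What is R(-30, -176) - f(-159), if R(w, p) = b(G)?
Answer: -243163/162 ≈ -1501.0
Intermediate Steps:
r(Z, y) = (-4 + y)/(-3 + Z)
f(h) = (-4 + h)/(-3 + h)
G = 25
b(B) = -60*B (b(B) = 3*(-10*(B + B)) = 3*(-20*B) = -60*B)
R(w, p) = -1500 (R(w, p) = -60*25 = -1500)
R(-30, -176) - f(-159) = -1500 - (-4 - 159)/(-3 - 159) = -1500 - (-163)/(-162) = -1500 - (-1)*(-163)/162 = -1500 - 1*163/162 = -1500 - 163/162 = -243163/162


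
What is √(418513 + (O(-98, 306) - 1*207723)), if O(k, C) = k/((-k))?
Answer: 3*√23421 ≈ 459.12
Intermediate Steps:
O(k, C) = -1 (O(k, C) = k*(-1/k) = -1)
√(418513 + (O(-98, 306) - 1*207723)) = √(418513 + (-1 - 1*207723)) = √(418513 + (-1 - 207723)) = √(418513 - 207724) = √210789 = 3*√23421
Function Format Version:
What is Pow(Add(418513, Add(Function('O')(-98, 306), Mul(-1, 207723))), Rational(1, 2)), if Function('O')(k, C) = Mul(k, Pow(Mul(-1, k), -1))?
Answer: Mul(3, Pow(23421, Rational(1, 2))) ≈ 459.12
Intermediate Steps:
Function('O')(k, C) = -1 (Function('O')(k, C) = Mul(k, Mul(-1, Pow(k, -1))) = -1)
Pow(Add(418513, Add(Function('O')(-98, 306), Mul(-1, 207723))), Rational(1, 2)) = Pow(Add(418513, Add(-1, Mul(-1, 207723))), Rational(1, 2)) = Pow(Add(418513, Add(-1, -207723)), Rational(1, 2)) = Pow(Add(418513, -207724), Rational(1, 2)) = Pow(210789, Rational(1, 2)) = Mul(3, Pow(23421, Rational(1, 2)))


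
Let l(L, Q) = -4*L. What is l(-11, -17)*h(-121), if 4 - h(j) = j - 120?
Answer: 10780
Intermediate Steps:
h(j) = 124 - j (h(j) = 4 - (j - 120) = 4 - (-120 + j) = 4 + (120 - j) = 124 - j)
l(-11, -17)*h(-121) = (-4*(-11))*(124 - 1*(-121)) = 44*(124 + 121) = 44*245 = 10780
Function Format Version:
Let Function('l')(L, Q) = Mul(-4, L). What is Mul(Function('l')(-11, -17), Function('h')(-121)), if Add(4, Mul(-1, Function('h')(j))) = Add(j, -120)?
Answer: 10780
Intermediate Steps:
Function('h')(j) = Add(124, Mul(-1, j)) (Function('h')(j) = Add(4, Mul(-1, Add(j, -120))) = Add(4, Mul(-1, Add(-120, j))) = Add(4, Add(120, Mul(-1, j))) = Add(124, Mul(-1, j)))
Mul(Function('l')(-11, -17), Function('h')(-121)) = Mul(Mul(-4, -11), Add(124, Mul(-1, -121))) = Mul(44, Add(124, 121)) = Mul(44, 245) = 10780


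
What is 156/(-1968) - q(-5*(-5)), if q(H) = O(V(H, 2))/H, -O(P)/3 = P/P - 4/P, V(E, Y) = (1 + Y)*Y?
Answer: -161/4100 ≈ -0.039268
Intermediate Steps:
V(E, Y) = Y*(1 + Y)
O(P) = -3 + 12/P (O(P) = -3*(P/P - 4/P) = -3*(1 - 4/P) = -3 + 12/P)
q(H) = -1/H (q(H) = (-3 + 12/((2*(1 + 2))))/H = (-3 + 12/((2*3)))/H = (-3 + 12/6)/H = (-3 + 12*(⅙))/H = (-3 + 2)/H = -1/H)
156/(-1968) - q(-5*(-5)) = 156/(-1968) - (-1)/((-5*(-5))) = 156*(-1/1968) - (-1)/25 = -13/164 - (-1)/25 = -13/164 - 1*(-1/25) = -13/164 + 1/25 = -161/4100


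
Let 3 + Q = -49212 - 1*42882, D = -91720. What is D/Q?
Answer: 91720/92097 ≈ 0.99591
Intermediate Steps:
Q = -92097 (Q = -3 + (-49212 - 1*42882) = -3 + (-49212 - 42882) = -3 - 92094 = -92097)
D/Q = -91720/(-92097) = -91720*(-1/92097) = 91720/92097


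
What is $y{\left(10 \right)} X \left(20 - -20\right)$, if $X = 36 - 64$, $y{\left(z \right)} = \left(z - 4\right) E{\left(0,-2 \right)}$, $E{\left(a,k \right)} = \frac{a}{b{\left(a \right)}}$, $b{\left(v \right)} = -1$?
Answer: $0$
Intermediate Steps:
$E{\left(a,k \right)} = - a$ ($E{\left(a,k \right)} = \frac{a}{-1} = a \left(-1\right) = - a$)
$y{\left(z \right)} = 0$ ($y{\left(z \right)} = \left(z - 4\right) \left(\left(-1\right) 0\right) = \left(-4 + z\right) 0 = 0$)
$X = -28$
$y{\left(10 \right)} X \left(20 - -20\right) = 0 \left(-28\right) \left(20 - -20\right) = 0 \left(20 + 20\right) = 0 \cdot 40 = 0$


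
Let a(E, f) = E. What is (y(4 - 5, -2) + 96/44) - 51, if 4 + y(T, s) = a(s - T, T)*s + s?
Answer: -581/11 ≈ -52.818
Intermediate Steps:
y(T, s) = -4 + s + s*(s - T) (y(T, s) = -4 + ((s - T)*s + s) = -4 + (s*(s - T) + s) = -4 + (s + s*(s - T)) = -4 + s + s*(s - T))
(y(4 - 5, -2) + 96/44) - 51 = ((-4 - 2 - 1*(-2)*((4 - 5) - 1*(-2))) + 96/44) - 51 = ((-4 - 2 - 1*(-2)*(-1 + 2)) + 96*(1/44)) - 51 = ((-4 - 2 - 1*(-2)*1) + 24/11) - 51 = ((-4 - 2 + 2) + 24/11) - 51 = (-4 + 24/11) - 51 = -20/11 - 51 = -581/11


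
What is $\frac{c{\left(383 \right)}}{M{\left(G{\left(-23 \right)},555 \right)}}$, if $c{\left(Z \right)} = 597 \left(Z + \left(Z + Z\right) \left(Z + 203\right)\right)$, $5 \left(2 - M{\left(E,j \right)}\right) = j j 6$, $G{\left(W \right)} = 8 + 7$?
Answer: $- \frac{268207623}{369628} \approx -725.62$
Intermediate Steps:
$G{\left(W \right)} = 15$
$M{\left(E,j \right)} = 2 - \frac{6 j^{2}}{5}$ ($M{\left(E,j \right)} = 2 - \frac{j j 6}{5} = 2 - \frac{j^{2} \cdot 6}{5} = 2 - \frac{6 j^{2}}{5}$)
$c{\left(Z \right)} = 597 Z + 1194 Z \left(203 + Z\right)$ ($c{\left(Z \right)} = 597 \left(Z + 2 Z \left(203 + Z\right)\right) = 597 Z + 1194 Z \left(203 + Z\right)$)
$\frac{c{\left(383 \right)}}{M{\left(G{\left(-23 \right)},555 \right)}} = \frac{597 \cdot 383 \left(407 + 2 \cdot 383\right)}{2 - \frac{6 \cdot 555^{2}}{5}} = \frac{597 \cdot 383 \left(407 + 766\right)}{2 - 369630} = \frac{597 \cdot 383 \cdot 1173}{2 - 369630} = \frac{268207623}{-369628} = 268207623 \left(- \frac{1}{369628}\right) = - \frac{268207623}{369628}$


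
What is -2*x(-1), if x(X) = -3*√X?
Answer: 6*I ≈ 6.0*I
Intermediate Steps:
-2*x(-1) = -(-6)*√(-1) = -(-6)*I = 6*I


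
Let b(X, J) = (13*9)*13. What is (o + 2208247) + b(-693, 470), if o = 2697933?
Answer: 4907701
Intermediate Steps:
b(X, J) = 1521 (b(X, J) = 117*13 = 1521)
(o + 2208247) + b(-693, 470) = (2697933 + 2208247) + 1521 = 4906180 + 1521 = 4907701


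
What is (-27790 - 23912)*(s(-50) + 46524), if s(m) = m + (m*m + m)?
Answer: -2529468648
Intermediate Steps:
s(m) = m**2 + 2*m (s(m) = m + (m**2 + m) = m + (m + m**2) = m**2 + 2*m)
(-27790 - 23912)*(s(-50) + 46524) = (-27790 - 23912)*(-50*(2 - 50) + 46524) = -51702*(-50*(-48) + 46524) = -51702*(2400 + 46524) = -51702*48924 = -2529468648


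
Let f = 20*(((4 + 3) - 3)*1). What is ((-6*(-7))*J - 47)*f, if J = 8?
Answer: 23120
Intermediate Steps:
f = 80 (f = 20*((7 - 3)*1) = 20*(4*1) = 20*4 = 80)
((-6*(-7))*J - 47)*f = (-6*(-7)*8 - 47)*80 = (42*8 - 47)*80 = (336 - 47)*80 = 289*80 = 23120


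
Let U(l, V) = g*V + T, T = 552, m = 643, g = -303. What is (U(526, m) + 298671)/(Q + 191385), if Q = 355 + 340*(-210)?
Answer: 52197/60170 ≈ 0.86749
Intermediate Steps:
Q = -71045 (Q = 355 - 71400 = -71045)
U(l, V) = 552 - 303*V (U(l, V) = -303*V + 552 = 552 - 303*V)
(U(526, m) + 298671)/(Q + 191385) = ((552 - 303*643) + 298671)/(-71045 + 191385) = ((552 - 194829) + 298671)/120340 = (-194277 + 298671)*(1/120340) = 104394*(1/120340) = 52197/60170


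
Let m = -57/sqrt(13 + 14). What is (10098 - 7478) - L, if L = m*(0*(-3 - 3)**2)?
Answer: 2620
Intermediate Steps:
m = -19*sqrt(3)/3 (m = -57*sqrt(3)/9 = -19*sqrt(3)/3 ≈ -10.970)
L = 0 (L = (-19*sqrt(3)/3)*(0*(-3 - 3)**2) = (-19*sqrt(3)/3)*(0*(-6)**2) = (-19*sqrt(3)/3)*(0*36) = -19*sqrt(3)/3*0 = 0)
(10098 - 7478) - L = (10098 - 7478) - 1*0 = 2620 + 0 = 2620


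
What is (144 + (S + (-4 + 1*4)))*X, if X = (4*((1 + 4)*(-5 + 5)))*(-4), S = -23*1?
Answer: 0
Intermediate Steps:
S = -23
X = 0 (X = (4*(5*0))*(-4) = (4*0)*(-4) = 0*(-4) = 0)
(144 + (S + (-4 + 1*4)))*X = (144 + (-23 + (-4 + 1*4)))*0 = (144 + (-23 + (-4 + 4)))*0 = (144 + (-23 + 0))*0 = (144 - 23)*0 = 121*0 = 0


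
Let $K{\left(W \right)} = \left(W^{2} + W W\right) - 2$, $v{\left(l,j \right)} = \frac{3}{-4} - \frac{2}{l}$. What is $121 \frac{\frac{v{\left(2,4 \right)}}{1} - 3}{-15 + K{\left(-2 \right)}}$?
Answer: $\frac{2299}{36} \approx 63.861$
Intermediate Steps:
$v{\left(l,j \right)} = - \frac{3}{4} - \frac{2}{l}$ ($v{\left(l,j \right)} = 3 \left(- \frac{1}{4}\right) - \frac{2}{l} = - \frac{3}{4} - \frac{2}{l}$)
$K{\left(W \right)} = -2 + 2 W^{2}$ ($K{\left(W \right)} = \left(W^{2} + W^{2}\right) - 2 = 2 W^{2} - 2 = -2 + 2 W^{2}$)
$121 \frac{\frac{v{\left(2,4 \right)}}{1} - 3}{-15 + K{\left(-2 \right)}} = 121 \frac{\frac{- \frac{3}{4} - \frac{2}{2}}{1} - 3}{-15 - \left(2 - 2 \left(-2\right)^{2}\right)} = 121 \frac{\left(- \frac{3}{4} - 1\right) 1 - 3}{-15 + \left(-2 + 2 \cdot 4\right)} = 121 \frac{\left(- \frac{3}{4} - 1\right) 1 - 3}{-15 + \left(-2 + 8\right)} = 121 \frac{\left(- \frac{7}{4}\right) 1 - 3}{-15 + 6} = 121 \frac{- \frac{7}{4} - 3}{-9} = 121 \left(\left(- \frac{19}{4}\right) \left(- \frac{1}{9}\right)\right) = 121 \cdot \frac{19}{36} = \frac{2299}{36}$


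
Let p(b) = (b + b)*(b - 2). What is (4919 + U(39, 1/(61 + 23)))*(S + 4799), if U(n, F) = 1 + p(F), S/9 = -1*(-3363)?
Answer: 304330678069/1764 ≈ 1.7252e+8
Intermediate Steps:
S = 30267 (S = 9*(-1*(-3363)) = 9*3363 = 30267)
p(b) = 2*b*(-2 + b) (p(b) = (2*b)*(-2 + b) = 2*b*(-2 + b))
U(n, F) = 1 + 2*F*(-2 + F)
(4919 + U(39, 1/(61 + 23)))*(S + 4799) = (4919 + (1 + 2*(-2 + 1/(61 + 23))/(61 + 23)))*(30267 + 4799) = (4919 + (1 + 2*(-2 + 1/84)/84))*35066 = (4919 + (1 + 2*(1/84)*(-2 + 1/84)))*35066 = (4919 + (1 + 2*(1/84)*(-167/84)))*35066 = (4919 + (1 - 167/3528))*35066 = (4919 + 3361/3528)*35066 = (17357593/3528)*35066 = 304330678069/1764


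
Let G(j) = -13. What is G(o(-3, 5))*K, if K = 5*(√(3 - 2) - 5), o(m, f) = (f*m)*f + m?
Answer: 260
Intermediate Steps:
o(m, f) = m + m*f² (o(m, f) = m*f² + m = m + m*f²)
K = -20 (K = 5*(√1 - 5) = 5*(1 - 5) = 5*(-4) = -20)
G(o(-3, 5))*K = -13*(-20) = 260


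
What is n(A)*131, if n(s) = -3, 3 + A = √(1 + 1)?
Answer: -393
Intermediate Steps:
A = -3 + √2 (A = -3 + √(1 + 1) = -3 + √2 ≈ -1.5858)
n(A)*131 = -3*131 = -393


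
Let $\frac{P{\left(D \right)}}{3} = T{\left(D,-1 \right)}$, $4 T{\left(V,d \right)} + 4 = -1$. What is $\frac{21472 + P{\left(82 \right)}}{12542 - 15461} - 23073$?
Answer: $- \frac{269486221}{11676} \approx -23080.0$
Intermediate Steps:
$T{\left(V,d \right)} = - \frac{5}{4}$ ($T{\left(V,d \right)} = -1 + \frac{1}{4} \left(-1\right) = -1 - \frac{1}{4} = - \frac{5}{4}$)
$P{\left(D \right)} = - \frac{15}{4}$ ($P{\left(D \right)} = 3 \left(- \frac{5}{4}\right) = - \frac{15}{4}$)
$\frac{21472 + P{\left(82 \right)}}{12542 - 15461} - 23073 = \frac{21472 - \frac{15}{4}}{12542 - 15461} - 23073 = \frac{85873}{4 \left(-2919\right)} - 23073 = \frac{85873}{4} \left(- \frac{1}{2919}\right) - 23073 = - \frac{85873}{11676} - 23073 = - \frac{269486221}{11676}$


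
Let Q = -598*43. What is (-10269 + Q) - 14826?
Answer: -50809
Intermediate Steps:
Q = -25714
(-10269 + Q) - 14826 = (-10269 - 25714) - 14826 = -35983 - 14826 = -50809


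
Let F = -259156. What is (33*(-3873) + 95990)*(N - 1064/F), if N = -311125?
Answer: 641390772086021/64789 ≈ 9.8997e+9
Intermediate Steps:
(33*(-3873) + 95990)*(N - 1064/F) = (33*(-3873) + 95990)*(-311125 - 1064/(-259156)) = (-127809 + 95990)*(-311125 - 1064*(-1/259156)) = -31819*(-311125 + 266/64789) = -31819*(-20157477359/64789) = 641390772086021/64789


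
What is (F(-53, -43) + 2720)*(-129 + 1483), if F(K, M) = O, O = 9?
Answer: 3695066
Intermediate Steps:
F(K, M) = 9
(F(-53, -43) + 2720)*(-129 + 1483) = (9 + 2720)*(-129 + 1483) = 2729*1354 = 3695066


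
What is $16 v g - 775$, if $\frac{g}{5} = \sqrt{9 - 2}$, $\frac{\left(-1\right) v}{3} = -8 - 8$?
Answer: $-775 + 3840 \sqrt{7} \approx 9384.7$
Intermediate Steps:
$v = 48$ ($v = - 3 \left(-8 - 8\right) = \left(-3\right) \left(-16\right) = 48$)
$g = 5 \sqrt{7}$ ($g = 5 \sqrt{9 - 2} = 5 \sqrt{7} \approx 13.229$)
$16 v g - 775 = 16 \cdot 48 \cdot 5 \sqrt{7} - 775 = 768 \cdot 5 \sqrt{7} - 775 = 3840 \sqrt{7} - 775 = -775 + 3840 \sqrt{7}$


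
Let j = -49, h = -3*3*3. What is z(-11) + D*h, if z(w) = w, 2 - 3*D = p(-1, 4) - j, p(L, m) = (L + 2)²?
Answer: 421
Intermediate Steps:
p(L, m) = (2 + L)²
h = -27 (h = -9*3 = -27)
D = -16 (D = ⅔ - ((2 - 1)² - 1*(-49))/3 = ⅔ - (1² + 49)/3 = ⅔ - (1 + 49)/3 = ⅔ - ⅓*50 = ⅔ - 50/3 = -16)
z(-11) + D*h = -11 - 16*(-27) = -11 + 432 = 421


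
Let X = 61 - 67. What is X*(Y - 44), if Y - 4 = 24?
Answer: 96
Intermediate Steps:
Y = 28 (Y = 4 + 24 = 28)
X = -6
X*(Y - 44) = -6*(28 - 44) = -6*(-16) = 96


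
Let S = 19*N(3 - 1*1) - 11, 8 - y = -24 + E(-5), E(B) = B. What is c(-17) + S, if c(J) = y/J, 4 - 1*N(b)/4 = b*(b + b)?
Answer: -5392/17 ≈ -317.18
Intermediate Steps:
N(b) = 16 - 8*b² (N(b) = 16 - 4*b*(b + b) = 16 - 4*b*2*b = 16 - 8*b²)
y = 37 (y = 8 - (-24 - 5) = 8 - 1*(-29) = 8 + 29 = 37)
c(J) = 37/J
S = -315 (S = 19*(16 - 8*(3 - 1*1)²) - 11 = 19*(16 - 8*(3 - 1)²) - 11 = 19*(16 - 8*2²) - 11 = 19*(16 - 8*4) - 11 = 19*(16 - 32) - 11 = 19*(-16) - 11 = -304 - 11 = -315)
c(-17) + S = 37/(-17) - 315 = 37*(-1/17) - 315 = -37/17 - 315 = -5392/17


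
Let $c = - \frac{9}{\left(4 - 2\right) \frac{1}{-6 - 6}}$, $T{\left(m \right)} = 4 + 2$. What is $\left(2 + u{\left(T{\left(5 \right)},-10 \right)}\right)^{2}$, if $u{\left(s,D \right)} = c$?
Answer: $3136$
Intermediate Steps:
$T{\left(m \right)} = 6$
$c = 54$ ($c = - \frac{9}{2 \frac{1}{-12}} = - \frac{9}{2 \left(- \frac{1}{12}\right)} = - \frac{9}{- \frac{1}{6}} = \left(-9\right) \left(-6\right) = 54$)
$u{\left(s,D \right)} = 54$
$\left(2 + u{\left(T{\left(5 \right)},-10 \right)}\right)^{2} = \left(2 + 54\right)^{2} = 56^{2} = 3136$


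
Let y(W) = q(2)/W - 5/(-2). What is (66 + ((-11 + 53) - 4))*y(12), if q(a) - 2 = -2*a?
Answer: 728/3 ≈ 242.67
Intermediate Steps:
q(a) = 2 - 2*a
y(W) = 5/2 - 2/W (y(W) = (2 - 2*2)/W - 5/(-2) = (2 - 4)/W - 5*(-½) = -2/W + 5/2 = 5/2 - 2/W)
(66 + ((-11 + 53) - 4))*y(12) = (66 + ((-11 + 53) - 4))*(5/2 - 2/12) = (66 + (42 - 4))*(5/2 - 2*1/12) = (66 + 38)*(5/2 - ⅙) = 104*(7/3) = 728/3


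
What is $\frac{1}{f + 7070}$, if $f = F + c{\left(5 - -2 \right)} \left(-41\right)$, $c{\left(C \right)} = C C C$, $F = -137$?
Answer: $- \frac{1}{7130} \approx -0.00014025$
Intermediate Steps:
$c{\left(C \right)} = C^{3}$ ($c{\left(C \right)} = C^{2} C = C^{3}$)
$f = -14200$ ($f = -137 + \left(5 - -2\right)^{3} \left(-41\right) = -137 + \left(5 + 2\right)^{3} \left(-41\right) = -137 + 7^{3} \left(-41\right) = -137 + 343 \left(-41\right) = -137 - 14063 = -14200$)
$\frac{1}{f + 7070} = \frac{1}{-14200 + 7070} = \frac{1}{-7130} = - \frac{1}{7130}$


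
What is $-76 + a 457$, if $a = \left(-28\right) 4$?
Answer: $-51260$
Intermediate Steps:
$a = -112$
$-76 + a 457 = -76 - 51184 = -51260$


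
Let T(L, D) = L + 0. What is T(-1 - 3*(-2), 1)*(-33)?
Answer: -165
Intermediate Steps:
T(L, D) = L
T(-1 - 3*(-2), 1)*(-33) = (-1 - 3*(-2))*(-33) = (-1 + 6)*(-33) = 5*(-33) = -165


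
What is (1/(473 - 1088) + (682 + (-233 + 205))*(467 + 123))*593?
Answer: 140721212107/615 ≈ 2.2881e+8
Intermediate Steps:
(1/(473 - 1088) + (682 + (-233 + 205))*(467 + 123))*593 = (1/(-615) + (682 - 28)*590)*593 = (-1/615 + 654*590)*593 = (-1/615 + 385860)*593 = (237303899/615)*593 = 140721212107/615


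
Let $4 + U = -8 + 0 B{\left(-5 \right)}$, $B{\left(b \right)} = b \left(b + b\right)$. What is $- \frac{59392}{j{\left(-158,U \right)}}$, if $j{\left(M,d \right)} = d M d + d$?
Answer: $\frac{14848}{5691} \approx 2.609$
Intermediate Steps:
$B{\left(b \right)} = 2 b^{2}$ ($B{\left(b \right)} = b 2 b = 2 b^{2}$)
$U = -12$ ($U = -4 - \left(8 + 0 \cdot 2 \left(-5\right)^{2}\right) = -4 - \left(8 + 0 \cdot 2 \cdot 25\right) = -4 + \left(-8 + 0 \cdot 50\right) = -4 + \left(-8 + 0\right) = -4 - 8 = -12$)
$j{\left(M,d \right)} = d + M d^{2}$ ($j{\left(M,d \right)} = M d d + d = M d^{2} + d = d + M d^{2}$)
$- \frac{59392}{j{\left(-158,U \right)}} = - \frac{59392}{\left(-12\right) \left(1 - -1896\right)} = - \frac{59392}{\left(-12\right) \left(1 + 1896\right)} = - \frac{59392}{\left(-12\right) 1897} = - \frac{59392}{-22764} = \left(-59392\right) \left(- \frac{1}{22764}\right) = \frac{14848}{5691}$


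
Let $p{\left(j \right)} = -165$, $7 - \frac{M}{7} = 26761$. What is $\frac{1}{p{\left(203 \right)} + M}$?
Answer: $- \frac{1}{187443} \approx -5.335 \cdot 10^{-6}$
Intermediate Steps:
$M = -187278$ ($M = 49 - 187327 = -187278$)
$\frac{1}{p{\left(203 \right)} + M} = \frac{1}{-165 - 187278} = \frac{1}{-187443} = - \frac{1}{187443}$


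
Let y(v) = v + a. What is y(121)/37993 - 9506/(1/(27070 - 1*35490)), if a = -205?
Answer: 3040979476276/37993 ≈ 8.0040e+7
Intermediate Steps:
y(v) = -205 + v (y(v) = v - 205 = -205 + v)
y(121)/37993 - 9506/(1/(27070 - 1*35490)) = (-205 + 121)/37993 - 9506/(1/(27070 - 1*35490)) = -84*1/37993 - 9506/(1/(27070 - 35490)) = -84/37993 - 9506/(1/(-8420)) = -84/37993 - 9506/(-1/8420) = -84/37993 - 9506*(-8420) = -84/37993 + 80040520 = 3040979476276/37993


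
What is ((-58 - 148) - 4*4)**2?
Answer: 49284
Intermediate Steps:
((-58 - 148) - 4*4)**2 = (-206 - 16)**2 = (-222)**2 = 49284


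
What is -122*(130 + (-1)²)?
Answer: -15982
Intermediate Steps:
-122*(130 + (-1)²) = -122*(130 + 1) = -122*131 = -15982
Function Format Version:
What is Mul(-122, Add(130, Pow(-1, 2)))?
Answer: -15982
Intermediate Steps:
Mul(-122, Add(130, Pow(-1, 2))) = Mul(-122, Add(130, 1)) = Mul(-122, 131) = -15982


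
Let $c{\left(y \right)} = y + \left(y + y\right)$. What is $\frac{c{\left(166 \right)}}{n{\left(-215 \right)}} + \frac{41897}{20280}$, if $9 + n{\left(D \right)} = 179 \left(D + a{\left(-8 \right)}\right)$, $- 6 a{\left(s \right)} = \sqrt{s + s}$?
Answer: $\frac{69406089899437}{33807318937080} + \frac{133713 i}{3334055122} \approx 2.053 + 4.0105 \cdot 10^{-5} i$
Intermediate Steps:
$a{\left(s \right)} = - \frac{\sqrt{2} \sqrt{s}}{6}$ ($a{\left(s \right)} = - \frac{\sqrt{s + s}}{6} = - \frac{\sqrt{2 s}}{6} = - \frac{\sqrt{2} \sqrt{s}}{6}$)
$n{\left(D \right)} = -9 + 179 D - \frac{358 i}{3}$ ($n{\left(D \right)} = -9 + 179 \left(D - \frac{\sqrt{2} \sqrt{-8}}{6}\right) = -9 + 179 \left(D - \frac{\sqrt{2} \cdot 2 i \sqrt{2}}{6}\right) = -9 + 179 \left(D - \frac{2 i}{3}\right) = -9 + \left(179 D - \frac{358 i}{3}\right) = -9 + 179 D - \frac{358 i}{3}$)
$c{\left(y \right)} = 3 y$ ($c{\left(y \right)} = y + 2 y = 3 y$)
$\frac{c{\left(166 \right)}}{n{\left(-215 \right)}} + \frac{41897}{20280} = \frac{3 \cdot 166}{-9 + 179 \left(-215\right) - \frac{358 i}{3}} + \frac{41897}{20280} = \frac{498}{-9 - 38485 - \frac{358 i}{3}} + 41897 \cdot \frac{1}{20280} = \frac{498}{-38494 - \frac{358 i}{3}} + \frac{41897}{20280} = 498 \frac{9 \left(-38494 + \frac{358 i}{3}\right)}{13336220488} + \frac{41897}{20280} = \frac{2241 \left(-38494 + \frac{358 i}{3}\right)}{6668110244} + \frac{41897}{20280} = \frac{41897}{20280} + \frac{2241 \left(-38494 + \frac{358 i}{3}\right)}{6668110244}$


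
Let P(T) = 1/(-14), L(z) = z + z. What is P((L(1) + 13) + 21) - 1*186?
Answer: -2605/14 ≈ -186.07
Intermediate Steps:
L(z) = 2*z
P(T) = -1/14
P((L(1) + 13) + 21) - 1*186 = -1/14 - 1*186 = -1/14 - 186 = -2605/14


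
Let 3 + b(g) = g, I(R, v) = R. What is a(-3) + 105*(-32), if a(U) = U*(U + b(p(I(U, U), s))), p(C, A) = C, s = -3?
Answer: -3333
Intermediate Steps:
b(g) = -3 + g
a(U) = U*(-3 + 2*U) (a(U) = U*(U + (-3 + U)) = U*(-3 + 2*U))
a(-3) + 105*(-32) = -3*(-3 + 2*(-3)) + 105*(-32) = -3*(-3 - 6) - 3360 = -3*(-9) - 3360 = 27 - 3360 = -3333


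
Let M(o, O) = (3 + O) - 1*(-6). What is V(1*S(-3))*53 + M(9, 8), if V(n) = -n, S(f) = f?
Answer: 176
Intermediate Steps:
M(o, O) = 9 + O (M(o, O) = (3 + O) + 6 = 9 + O)
V(1*S(-3))*53 + M(9, 8) = -(-3)*53 + (9 + 8) = -1*(-3)*53 + 17 = 3*53 + 17 = 159 + 17 = 176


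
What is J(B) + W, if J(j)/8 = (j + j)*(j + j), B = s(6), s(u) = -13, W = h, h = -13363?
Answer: -7955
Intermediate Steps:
W = -13363
B = -13
J(j) = 32*j² (J(j) = 8*((j + j)*(j + j)) = 8*((2*j)*(2*j)) = 8*(4*j²) = 32*j²)
J(B) + W = 32*(-13)² - 13363 = 32*169 - 13363 = 5408 - 13363 = -7955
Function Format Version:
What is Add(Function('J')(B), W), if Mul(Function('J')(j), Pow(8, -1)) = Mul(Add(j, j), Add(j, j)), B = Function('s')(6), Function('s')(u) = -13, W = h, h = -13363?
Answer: -7955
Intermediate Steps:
W = -13363
B = -13
Function('J')(j) = Mul(32, Pow(j, 2)) (Function('J')(j) = Mul(8, Mul(Add(j, j), Add(j, j))) = Mul(8, Mul(Mul(2, j), Mul(2, j))) = Mul(8, Mul(4, Pow(j, 2))) = Mul(32, Pow(j, 2)))
Add(Function('J')(B), W) = Add(Mul(32, Pow(-13, 2)), -13363) = Add(Mul(32, 169), -13363) = Add(5408, -13363) = -7955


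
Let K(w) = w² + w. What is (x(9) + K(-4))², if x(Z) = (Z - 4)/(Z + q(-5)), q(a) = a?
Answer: 2809/16 ≈ 175.56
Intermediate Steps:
x(Z) = (-4 + Z)/(-5 + Z) (x(Z) = (Z - 4)/(Z - 5) = (-4 + Z)/(-5 + Z))
K(w) = w + w²
(x(9) + K(-4))² = ((-4 + 9)/(-5 + 9) - 4*(1 - 4))² = (5/4 - 4*(-3))² = ((¼)*5 + 12)² = (5/4 + 12)² = (53/4)² = 2809/16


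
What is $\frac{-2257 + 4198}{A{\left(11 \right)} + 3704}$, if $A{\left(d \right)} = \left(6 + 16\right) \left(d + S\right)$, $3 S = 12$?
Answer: $\frac{1941}{4034} \approx 0.48116$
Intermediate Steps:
$S = 4$ ($S = \frac{1}{3} \cdot 12 = 4$)
$A{\left(d \right)} = 88 + 22 d$ ($A{\left(d \right)} = \left(6 + 16\right) \left(d + 4\right) = 22 \left(4 + d\right) = 88 + 22 d$)
$\frac{-2257 + 4198}{A{\left(11 \right)} + 3704} = \frac{-2257 + 4198}{\left(88 + 22 \cdot 11\right) + 3704} = \frac{1941}{\left(88 + 242\right) + 3704} = \frac{1941}{330 + 3704} = \frac{1941}{4034}$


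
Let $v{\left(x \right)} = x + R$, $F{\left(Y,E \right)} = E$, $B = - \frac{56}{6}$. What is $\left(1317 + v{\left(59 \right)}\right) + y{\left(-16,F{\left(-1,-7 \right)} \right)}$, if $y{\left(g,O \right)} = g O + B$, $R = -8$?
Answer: $\frac{4412}{3} \approx 1470.7$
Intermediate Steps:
$B = - \frac{28}{3}$ ($B = \left(-56\right) \frac{1}{6} = - \frac{28}{3} \approx -9.3333$)
$y{\left(g,O \right)} = - \frac{28}{3} + O g$ ($y{\left(g,O \right)} = g O - \frac{28}{3} = O g - \frac{28}{3} = - \frac{28}{3} + O g$)
$v{\left(x \right)} = -8 + x$ ($v{\left(x \right)} = x - 8 = -8 + x$)
$\left(1317 + v{\left(59 \right)}\right) + y{\left(-16,F{\left(-1,-7 \right)} \right)} = \left(1317 + \left(-8 + 59\right)\right) - - \frac{308}{3} = \left(1317 + 51\right) + \left(- \frac{28}{3} + 112\right) = 1368 + \frac{308}{3} = \frac{4412}{3}$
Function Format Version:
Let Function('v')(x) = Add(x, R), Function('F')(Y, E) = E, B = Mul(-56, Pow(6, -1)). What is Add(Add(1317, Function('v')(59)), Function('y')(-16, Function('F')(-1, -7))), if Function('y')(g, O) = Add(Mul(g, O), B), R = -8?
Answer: Rational(4412, 3) ≈ 1470.7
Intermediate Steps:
B = Rational(-28, 3) (B = Mul(-56, Rational(1, 6)) = Rational(-28, 3) ≈ -9.3333)
Function('y')(g, O) = Add(Rational(-28, 3), Mul(O, g)) (Function('y')(g, O) = Add(Mul(g, O), Rational(-28, 3)) = Add(Mul(O, g), Rational(-28, 3)) = Add(Rational(-28, 3), Mul(O, g)))
Function('v')(x) = Add(-8, x) (Function('v')(x) = Add(x, -8) = Add(-8, x))
Add(Add(1317, Function('v')(59)), Function('y')(-16, Function('F')(-1, -7))) = Add(Add(1317, Add(-8, 59)), Add(Rational(-28, 3), Mul(-7, -16))) = Add(Add(1317, 51), Add(Rational(-28, 3), 112)) = Add(1368, Rational(308, 3)) = Rational(4412, 3)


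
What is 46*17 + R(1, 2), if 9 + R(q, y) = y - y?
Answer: 773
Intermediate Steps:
R(q, y) = -9 (R(q, y) = -9 + (y - y) = -9 + 0 = -9)
46*17 + R(1, 2) = 46*17 - 9 = 782 - 9 = 773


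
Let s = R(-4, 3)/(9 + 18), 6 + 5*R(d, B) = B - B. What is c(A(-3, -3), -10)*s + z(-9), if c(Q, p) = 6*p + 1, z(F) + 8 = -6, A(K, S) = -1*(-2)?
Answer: -512/45 ≈ -11.378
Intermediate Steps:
R(d, B) = -6/5 (R(d, B) = -6/5 + (B - B)/5 = -6/5 + (⅕)*0 = -6/5 + 0 = -6/5)
A(K, S) = 2
z(F) = -14 (z(F) = -8 - 6 = -14)
c(Q, p) = 1 + 6*p
s = -2/45 (s = -6/5/(9 + 18) = -6/5/27 = (1/27)*(-6/5) = -2/45 ≈ -0.044444)
c(A(-3, -3), -10)*s + z(-9) = (1 + 6*(-10))*(-2/45) - 14 = (1 - 60)*(-2/45) - 14 = -59*(-2/45) - 14 = 118/45 - 14 = -512/45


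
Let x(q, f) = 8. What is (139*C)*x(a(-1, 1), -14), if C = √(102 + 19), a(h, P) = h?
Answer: 12232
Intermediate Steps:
C = 11 (C = √121 = 11)
(139*C)*x(a(-1, 1), -14) = (139*11)*8 = 1529*8 = 12232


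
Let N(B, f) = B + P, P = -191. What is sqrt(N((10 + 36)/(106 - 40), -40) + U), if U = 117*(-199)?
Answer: I*sqrt(25562427)/33 ≈ 153.21*I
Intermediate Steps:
N(B, f) = -191 + B (N(B, f) = B - 191 = -191 + B)
U = -23283
sqrt(N((10 + 36)/(106 - 40), -40) + U) = sqrt((-191 + (10 + 36)/(106 - 40)) - 23283) = sqrt((-191 + 46/66) - 23283) = sqrt((-191 + 46*(1/66)) - 23283) = sqrt((-191 + 23/33) - 23283) = sqrt(-6280/33 - 23283) = sqrt(-774619/33) = I*sqrt(25562427)/33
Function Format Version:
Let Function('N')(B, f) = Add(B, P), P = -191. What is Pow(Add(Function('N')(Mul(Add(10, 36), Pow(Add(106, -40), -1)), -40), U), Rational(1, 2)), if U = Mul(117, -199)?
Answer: Mul(Rational(1, 33), I, Pow(25562427, Rational(1, 2))) ≈ Mul(153.21, I)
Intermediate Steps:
Function('N')(B, f) = Add(-191, B) (Function('N')(B, f) = Add(B, -191) = Add(-191, B))
U = -23283
Pow(Add(Function('N')(Mul(Add(10, 36), Pow(Add(106, -40), -1)), -40), U), Rational(1, 2)) = Pow(Add(Add(-191, Mul(Add(10, 36), Pow(Add(106, -40), -1))), -23283), Rational(1, 2)) = Pow(Add(Add(-191, Mul(46, Pow(66, -1))), -23283), Rational(1, 2)) = Pow(Add(Add(-191, Mul(46, Rational(1, 66))), -23283), Rational(1, 2)) = Pow(Add(Add(-191, Rational(23, 33)), -23283), Rational(1, 2)) = Pow(Add(Rational(-6280, 33), -23283), Rational(1, 2)) = Pow(Rational(-774619, 33), Rational(1, 2)) = Mul(Rational(1, 33), I, Pow(25562427, Rational(1, 2)))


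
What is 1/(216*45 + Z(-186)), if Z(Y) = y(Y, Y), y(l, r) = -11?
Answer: 1/9709 ≈ 0.00010300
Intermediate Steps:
Z(Y) = -11
1/(216*45 + Z(-186)) = 1/(216*45 - 11) = 1/(9720 - 11) = 1/9709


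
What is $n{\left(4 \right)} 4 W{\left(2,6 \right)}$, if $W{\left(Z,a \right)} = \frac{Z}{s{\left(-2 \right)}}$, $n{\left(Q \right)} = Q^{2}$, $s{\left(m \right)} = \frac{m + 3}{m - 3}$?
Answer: $-640$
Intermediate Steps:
$s{\left(m \right)} = \frac{3 + m}{-3 + m}$
$W{\left(Z,a \right)} = - 5 Z$ ($W{\left(Z,a \right)} = \frac{Z}{\frac{1}{-3 - 2} \left(3 - 2\right)} = \frac{Z}{\frac{1}{-5} \cdot 1} = \frac{Z}{\left(- \frac{1}{5}\right) 1} = \frac{Z}{- \frac{1}{5}} = Z \left(-5\right) = - 5 Z$)
$n{\left(4 \right)} 4 W{\left(2,6 \right)} = 4^{2} \cdot 4 \left(\left(-5\right) 2\right) = 16 \cdot 4 \left(-10\right) = 64 \left(-10\right) = -640$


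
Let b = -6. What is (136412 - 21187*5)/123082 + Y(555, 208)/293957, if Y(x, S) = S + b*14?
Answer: 8974189657/36180815474 ≈ 0.24804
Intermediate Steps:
Y(x, S) = -84 + S (Y(x, S) = S - 6*14 = S - 84 = -84 + S)
(136412 - 21187*5)/123082 + Y(555, 208)/293957 = (136412 - 21187*5)/123082 + (-84 + 208)/293957 = (136412 - 105935)*(1/123082) + 124*(1/293957) = 30477*(1/123082) + 124/293957 = 30477/123082 + 124/293957 = 8974189657/36180815474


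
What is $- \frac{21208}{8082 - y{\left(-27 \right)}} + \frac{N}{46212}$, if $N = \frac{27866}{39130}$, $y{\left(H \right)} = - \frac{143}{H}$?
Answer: $- \frac{73960102949891}{28166604260340} \approx -2.6258$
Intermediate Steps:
$N = \frac{13933}{19565}$ ($N = 27866 \cdot \frac{1}{39130} = \frac{13933}{19565} \approx 0.71214$)
$- \frac{21208}{8082 - y{\left(-27 \right)}} + \frac{N}{46212} = - \frac{21208}{8082 - - \frac{143}{-27}} + \frac{13933}{19565 \cdot 46212} = - \frac{21208}{8082 - \left(-143\right) \left(- \frac{1}{27}\right)} + \frac{13933}{19565} \cdot \frac{1}{46212} = - \frac{21208}{8082 - \frac{143}{27}} + \frac{13933}{904137780} = - \frac{21208}{\frac{218071}{27}} + \frac{13933}{904137780} = \left(-21208\right) \frac{27}{218071} + \frac{13933}{904137780} = - \frac{572616}{218071} + \frac{13933}{904137780} = - \frac{73960102949891}{28166604260340}$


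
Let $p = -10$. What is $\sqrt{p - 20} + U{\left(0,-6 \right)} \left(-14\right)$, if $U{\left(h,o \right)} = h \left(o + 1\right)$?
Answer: $i \sqrt{30} \approx 5.4772 i$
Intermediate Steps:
$U{\left(h,o \right)} = h \left(1 + o\right)$
$\sqrt{p - 20} + U{\left(0,-6 \right)} \left(-14\right) = \sqrt{-10 - 20} + 0 \left(1 - 6\right) \left(-14\right) = \sqrt{-30} + 0 \left(-5\right) \left(-14\right) = i \sqrt{30} + 0 \left(-14\right) = i \sqrt{30} + 0 = i \sqrt{30}$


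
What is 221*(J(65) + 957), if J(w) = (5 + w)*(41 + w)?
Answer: 1851317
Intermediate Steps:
221*(J(65) + 957) = 221*((205 + 65² + 46*65) + 957) = 221*((205 + 4225 + 2990) + 957) = 221*(7420 + 957) = 221*8377 = 1851317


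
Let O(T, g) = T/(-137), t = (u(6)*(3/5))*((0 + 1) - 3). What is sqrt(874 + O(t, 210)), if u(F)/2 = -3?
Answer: sqrt(410077990)/685 ≈ 29.563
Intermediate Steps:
u(F) = -6 (u(F) = 2*(-3) = -6)
t = 36/5 (t = (-18/5)*((0 + 1) - 3) = (-18/5)*(1 - 3) = -6*3/5*(-2) = -18/5*(-2) = 36/5 ≈ 7.2000)
O(T, g) = -T/137 (O(T, g) = T*(-1/137) = -T/137)
sqrt(874 + O(t, 210)) = sqrt(874 - 1/137*36/5) = sqrt(874 - 36/685) = sqrt(598654/685) = sqrt(410077990)/685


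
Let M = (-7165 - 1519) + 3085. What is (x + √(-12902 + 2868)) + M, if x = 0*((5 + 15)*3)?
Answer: -5599 + I*√10034 ≈ -5599.0 + 100.17*I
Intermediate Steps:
x = 0 (x = 0*(20*3) = 0*60 = 0)
M = -5599 (M = -8684 + 3085 = -5599)
(x + √(-12902 + 2868)) + M = (0 + √(-12902 + 2868)) - 5599 = (0 + √(-10034)) - 5599 = (0 + I*√10034) - 5599 = I*√10034 - 5599 = -5599 + I*√10034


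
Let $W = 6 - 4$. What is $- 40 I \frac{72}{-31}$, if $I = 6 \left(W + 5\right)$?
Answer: $\frac{120960}{31} \approx 3901.9$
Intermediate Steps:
$W = 2$
$I = 42$ ($I = 6 \left(2 + 5\right) = 6 \cdot 7 = 42$)
$- 40 I \frac{72}{-31} = \left(-40\right) 42 \frac{72}{-31} = - 1680 \cdot 72 \left(- \frac{1}{31}\right) = \left(-1680\right) \left(- \frac{72}{31}\right) = \frac{120960}{31}$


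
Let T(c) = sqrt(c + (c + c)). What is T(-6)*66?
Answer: 198*I*sqrt(2) ≈ 280.01*I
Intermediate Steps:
T(c) = sqrt(3)*sqrt(c) (T(c) = sqrt(c + 2*c) = sqrt(3*c) = sqrt(3)*sqrt(c))
T(-6)*66 = (sqrt(3)*sqrt(-6))*66 = (sqrt(3)*(I*sqrt(6)))*66 = (3*I*sqrt(2))*66 = 198*I*sqrt(2)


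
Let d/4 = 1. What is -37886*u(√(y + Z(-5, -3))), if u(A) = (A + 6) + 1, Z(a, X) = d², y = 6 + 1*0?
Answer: -265202 - 37886*√22 ≈ -4.4290e+5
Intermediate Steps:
d = 4 (d = 4*1 = 4)
y = 6 (y = 6 + 0 = 6)
Z(a, X) = 16 (Z(a, X) = 4² = 16)
u(A) = 7 + A (u(A) = (6 + A) + 1 = 7 + A)
-37886*u(√(y + Z(-5, -3))) = -37886*(7 + √(6 + 16)) = -37886*(7 + √22) = -265202 - 37886*√22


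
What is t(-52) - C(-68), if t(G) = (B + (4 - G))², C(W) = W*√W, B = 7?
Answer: 3969 + 136*I*√17 ≈ 3969.0 + 560.74*I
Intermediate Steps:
C(W) = W^(3/2)
t(G) = (11 - G)² (t(G) = (7 + (4 - G))² = (11 - G)²)
t(-52) - C(-68) = (11 - 1*(-52))² - (-68)^(3/2) = (11 + 52)² - (-136)*I*√17 = 63² + 136*I*√17 = 3969 + 136*I*√17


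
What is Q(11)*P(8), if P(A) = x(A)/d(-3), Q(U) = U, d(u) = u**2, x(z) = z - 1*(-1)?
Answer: 11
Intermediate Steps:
x(z) = 1 + z (x(z) = z + 1 = 1 + z)
P(A) = 1/9 + A/9 (P(A) = (1 + A)/((-3)**2) = (1 + A)/9 = (1 + A)*(1/9) = 1/9 + A/9)
Q(11)*P(8) = 11*(1/9 + (1/9)*8) = 11*(1/9 + 8/9) = 11*1 = 11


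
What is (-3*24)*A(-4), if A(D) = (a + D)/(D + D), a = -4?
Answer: -72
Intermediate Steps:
A(D) = (-4 + D)/(2*D) (A(D) = (-4 + D)/(D + D) = (-4 + D)/((2*D)) = (-4 + D)*(1/(2*D)) = (-4 + D)/(2*D))
(-3*24)*A(-4) = (-3*24)*((½)*(-4 - 4)/(-4)) = -36*(-1)*(-8)/4 = -72*1 = -72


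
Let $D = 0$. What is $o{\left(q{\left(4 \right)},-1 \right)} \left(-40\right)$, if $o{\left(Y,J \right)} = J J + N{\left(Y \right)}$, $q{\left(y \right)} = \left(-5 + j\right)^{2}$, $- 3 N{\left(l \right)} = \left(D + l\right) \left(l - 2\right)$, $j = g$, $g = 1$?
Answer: $\frac{8840}{3} \approx 2946.7$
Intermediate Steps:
$j = 1$
$N{\left(l \right)} = - \frac{l \left(-2 + l\right)}{3}$ ($N{\left(l \right)} = - \frac{\left(0 + l\right) \left(l - 2\right)}{3} = - \frac{l \left(-2 + l\right)}{3}$)
$q{\left(y \right)} = 16$ ($q{\left(y \right)} = \left(-5 + 1\right)^{2} = \left(-4\right)^{2} = 16$)
$o{\left(Y,J \right)} = J^{2} + \frac{Y \left(2 - Y\right)}{3}$ ($o{\left(Y,J \right)} = J J + \frac{Y \left(2 - Y\right)}{3} = J^{2} + \frac{Y \left(2 - Y\right)}{3}$)
$o{\left(q{\left(4 \right)},-1 \right)} \left(-40\right) = \left(\left(-1\right)^{2} - \frac{16^{2}}{3} + \frac{2}{3} \cdot 16\right) \left(-40\right) = \left(1 - \frac{256}{3} + \frac{32}{3}\right) \left(-40\right) = \left(- \frac{221}{3}\right) \left(-40\right) = \frac{8840}{3}$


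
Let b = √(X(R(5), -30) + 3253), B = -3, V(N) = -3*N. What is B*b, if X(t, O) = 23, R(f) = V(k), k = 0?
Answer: -18*√91 ≈ -171.71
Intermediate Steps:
R(f) = 0 (R(f) = -3*0 = 0)
b = 6*√91 (b = √(23 + 3253) = √3276 = 6*√91 ≈ 57.236)
B*b = -18*√91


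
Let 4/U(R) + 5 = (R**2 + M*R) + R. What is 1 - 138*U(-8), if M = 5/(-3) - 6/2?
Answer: -1391/265 ≈ -5.2491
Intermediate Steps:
M = -14/3 (M = 5*(-1/3) - 6*1/2 = -5/3 - 3 = -14/3 ≈ -4.6667)
U(R) = 4/(-5 + R**2 - 11*R/3) (U(R) = 4/(-5 + ((R**2 - 14*R/3) + R)) = 4/(-5 + (R**2 - 11*R/3)) = 4/(-5 + R**2 - 11*R/3))
1 - 138*U(-8) = 1 - 1656/(-15 - 11*(-8) + 3*(-8)**2) = 1 - 1656/(-15 + 88 + 3*64) = 1 - 1656/(-15 + 88 + 192) = 1 - 1656/265 = -1391/265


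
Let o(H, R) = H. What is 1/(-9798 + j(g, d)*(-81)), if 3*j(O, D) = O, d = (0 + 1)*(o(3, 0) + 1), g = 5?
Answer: -1/9933 ≈ -0.00010067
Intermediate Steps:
d = 4 (d = (0 + 1)*(3 + 1) = 1*4 = 4)
j(O, D) = O/3
1/(-9798 + j(g, d)*(-81)) = 1/(-9798 + ((⅓)*5)*(-81)) = 1/(-9798 + (5/3)*(-81)) = 1/(-9798 - 135) = 1/(-9933) = -1/9933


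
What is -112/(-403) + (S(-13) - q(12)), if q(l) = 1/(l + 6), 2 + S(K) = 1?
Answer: -5641/7254 ≈ -0.77764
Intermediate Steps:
S(K) = -1 (S(K) = -2 + 1 = -1)
q(l) = 1/(6 + l)
-112/(-403) + (S(-13) - q(12)) = -112/(-403) + (-1 - 1/(6 + 12)) = -112*(-1/403) + (-1 - 1/18) = 112/403 + (-1 - 1*1/18) = 112/403 + (-1 - 1/18) = 112/403 - 19/18 = -5641/7254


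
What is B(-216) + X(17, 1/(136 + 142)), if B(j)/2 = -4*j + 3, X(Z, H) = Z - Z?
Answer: 1734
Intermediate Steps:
X(Z, H) = 0
B(j) = 6 - 8*j (B(j) = 2*(-4*j + 3) = 2*(3 - 4*j) = 6 - 8*j)
B(-216) + X(17, 1/(136 + 142)) = (6 - 8*(-216)) + 0 = (6 + 1728) + 0 = 1734 + 0 = 1734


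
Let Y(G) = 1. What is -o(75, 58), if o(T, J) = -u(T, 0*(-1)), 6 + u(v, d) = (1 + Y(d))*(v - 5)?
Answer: 134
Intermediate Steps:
u(v, d) = -16 + 2*v (u(v, d) = -6 + (1 + 1)*(v - 5) = -6 + 2*(-5 + v) = -6 + (-10 + 2*v) = -16 + 2*v)
o(T, J) = 16 - 2*T (o(T, J) = -(-16 + 2*T) = 16 - 2*T)
-o(75, 58) = -(16 - 2*75) = -(16 - 150) = -1*(-134) = 134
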